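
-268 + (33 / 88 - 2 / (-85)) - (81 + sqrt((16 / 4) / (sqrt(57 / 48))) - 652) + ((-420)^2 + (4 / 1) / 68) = 120158351 / 680 - 4*19^(3 / 4) / 19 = 176701.54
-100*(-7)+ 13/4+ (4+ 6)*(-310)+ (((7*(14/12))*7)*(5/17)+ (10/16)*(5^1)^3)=-939139/408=-2301.81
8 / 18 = 4 / 9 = 0.44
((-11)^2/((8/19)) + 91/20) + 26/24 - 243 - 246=-23519/120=-195.99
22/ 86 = 11/ 43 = 0.26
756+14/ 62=23443/ 31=756.23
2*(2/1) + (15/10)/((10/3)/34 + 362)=147889/36934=4.00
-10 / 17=-0.59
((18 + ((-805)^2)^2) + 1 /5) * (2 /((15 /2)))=2799576004288 /25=111983040171.52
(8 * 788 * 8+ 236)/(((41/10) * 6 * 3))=253340/369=686.56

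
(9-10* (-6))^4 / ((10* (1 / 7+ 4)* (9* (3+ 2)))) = 17629983 / 1450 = 12158.61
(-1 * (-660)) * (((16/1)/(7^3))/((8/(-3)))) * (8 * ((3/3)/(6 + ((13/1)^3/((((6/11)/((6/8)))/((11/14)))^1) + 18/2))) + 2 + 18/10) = -4029143976/91758331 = -43.91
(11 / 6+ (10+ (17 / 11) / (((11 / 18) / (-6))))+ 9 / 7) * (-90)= 156615 / 847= 184.91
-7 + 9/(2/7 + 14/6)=-196/55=-3.56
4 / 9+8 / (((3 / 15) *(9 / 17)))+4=80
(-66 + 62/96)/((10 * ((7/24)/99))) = -310563/140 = -2218.31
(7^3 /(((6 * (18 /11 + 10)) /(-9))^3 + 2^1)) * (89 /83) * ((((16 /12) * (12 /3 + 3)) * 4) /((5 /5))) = -20478244248 /693271693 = -29.54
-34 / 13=-2.62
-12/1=-12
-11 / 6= -1.83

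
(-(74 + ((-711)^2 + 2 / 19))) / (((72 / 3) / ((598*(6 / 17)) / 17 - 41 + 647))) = -286143066609 / 21964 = -13027821.28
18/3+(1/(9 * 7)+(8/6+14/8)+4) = 3301/252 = 13.10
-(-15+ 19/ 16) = 221/ 16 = 13.81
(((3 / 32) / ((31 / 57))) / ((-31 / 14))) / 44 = -1197 / 676544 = -0.00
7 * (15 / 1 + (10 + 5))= 210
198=198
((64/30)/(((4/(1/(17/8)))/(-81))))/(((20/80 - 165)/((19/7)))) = 131328/392105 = 0.33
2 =2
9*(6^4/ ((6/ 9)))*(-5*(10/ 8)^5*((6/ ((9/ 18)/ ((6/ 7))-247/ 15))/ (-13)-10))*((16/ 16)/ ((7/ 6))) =6331877578125/ 2775136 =2281645.86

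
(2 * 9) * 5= 90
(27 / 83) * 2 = 54 / 83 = 0.65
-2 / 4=-1 / 2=-0.50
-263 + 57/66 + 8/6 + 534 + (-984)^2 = 63922927/66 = 968529.20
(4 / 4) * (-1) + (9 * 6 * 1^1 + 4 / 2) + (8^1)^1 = 63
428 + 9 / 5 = 2149 / 5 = 429.80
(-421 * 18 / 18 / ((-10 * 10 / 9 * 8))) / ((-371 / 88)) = -41679 / 37100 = -1.12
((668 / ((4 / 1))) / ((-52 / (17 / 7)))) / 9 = -2839 / 3276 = -0.87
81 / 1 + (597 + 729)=1407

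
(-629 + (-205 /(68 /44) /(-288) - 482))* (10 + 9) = -103306819 /4896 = -21100.25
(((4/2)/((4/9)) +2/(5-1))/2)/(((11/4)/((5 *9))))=450/11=40.91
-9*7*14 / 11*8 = -7056 / 11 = -641.45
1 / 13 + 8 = 8.08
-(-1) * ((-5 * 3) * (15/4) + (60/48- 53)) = -108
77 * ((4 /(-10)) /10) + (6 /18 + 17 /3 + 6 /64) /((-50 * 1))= -5123 /1600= -3.20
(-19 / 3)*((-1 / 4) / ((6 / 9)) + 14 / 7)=-247 / 24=-10.29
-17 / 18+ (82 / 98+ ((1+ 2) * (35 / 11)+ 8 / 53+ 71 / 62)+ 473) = 3855452141 / 7970193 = 483.73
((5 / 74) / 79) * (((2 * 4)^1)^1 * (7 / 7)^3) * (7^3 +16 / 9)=62060 / 26307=2.36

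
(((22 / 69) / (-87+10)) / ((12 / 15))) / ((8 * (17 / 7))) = -5 / 18768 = -0.00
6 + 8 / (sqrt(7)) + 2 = 8 * sqrt(7) / 7 + 8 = 11.02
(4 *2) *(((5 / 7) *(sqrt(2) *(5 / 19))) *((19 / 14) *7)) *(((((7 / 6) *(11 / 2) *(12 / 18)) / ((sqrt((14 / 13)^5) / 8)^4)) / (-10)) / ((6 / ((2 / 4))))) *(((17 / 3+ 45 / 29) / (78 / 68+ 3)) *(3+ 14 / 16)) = -627345056640192605 *sqrt(2) / 93558344746041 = -9482.85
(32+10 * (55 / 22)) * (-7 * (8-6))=-798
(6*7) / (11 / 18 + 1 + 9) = 756 / 191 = 3.96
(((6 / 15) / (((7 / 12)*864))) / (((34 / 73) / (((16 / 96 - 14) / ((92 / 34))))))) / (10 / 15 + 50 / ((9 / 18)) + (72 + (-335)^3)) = 6059 / 26148215126880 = 0.00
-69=-69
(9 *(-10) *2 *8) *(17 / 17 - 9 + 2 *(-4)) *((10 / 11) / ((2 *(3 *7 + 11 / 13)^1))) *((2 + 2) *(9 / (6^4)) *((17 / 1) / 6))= 88400 / 2343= 37.73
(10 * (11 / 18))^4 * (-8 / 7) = -73205000 / 45927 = -1593.94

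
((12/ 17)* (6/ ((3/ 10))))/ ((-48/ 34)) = -10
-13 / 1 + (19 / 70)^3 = -12.98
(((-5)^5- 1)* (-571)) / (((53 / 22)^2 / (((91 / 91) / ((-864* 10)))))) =-35996411 / 1011240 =-35.60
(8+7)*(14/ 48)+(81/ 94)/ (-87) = 47597/ 10904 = 4.37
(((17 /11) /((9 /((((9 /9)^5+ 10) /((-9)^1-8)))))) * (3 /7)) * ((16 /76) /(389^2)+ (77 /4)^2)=-17046462035 /966033264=-17.65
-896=-896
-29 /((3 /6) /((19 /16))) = -551 /8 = -68.88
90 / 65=18 / 13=1.38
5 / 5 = 1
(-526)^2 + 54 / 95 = 26284274 / 95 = 276676.57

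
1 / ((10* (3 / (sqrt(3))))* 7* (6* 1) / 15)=sqrt(3) / 84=0.02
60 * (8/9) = 160/3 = 53.33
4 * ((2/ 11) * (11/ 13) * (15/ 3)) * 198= 7920/ 13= 609.23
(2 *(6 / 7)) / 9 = 4 / 21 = 0.19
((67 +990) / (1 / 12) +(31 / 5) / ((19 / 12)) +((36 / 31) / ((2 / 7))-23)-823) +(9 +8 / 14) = 244402199 / 20615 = 11855.55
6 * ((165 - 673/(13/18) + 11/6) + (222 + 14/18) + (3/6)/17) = -2156894/663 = -3253.23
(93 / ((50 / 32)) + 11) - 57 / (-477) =280792 / 3975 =70.64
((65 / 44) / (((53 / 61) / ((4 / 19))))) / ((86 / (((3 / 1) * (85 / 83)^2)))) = 85941375 / 6562612958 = 0.01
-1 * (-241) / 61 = 241 / 61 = 3.95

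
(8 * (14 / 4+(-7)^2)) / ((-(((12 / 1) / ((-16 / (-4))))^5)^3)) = -140 / 4782969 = -0.00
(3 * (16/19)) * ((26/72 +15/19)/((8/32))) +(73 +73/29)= 2736938/31407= 87.14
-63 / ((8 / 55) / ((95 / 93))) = -109725 / 248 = -442.44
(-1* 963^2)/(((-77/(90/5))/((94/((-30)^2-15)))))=523036116/22715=23026.02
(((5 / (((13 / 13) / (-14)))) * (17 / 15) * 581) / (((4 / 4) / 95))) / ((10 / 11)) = -14450051 / 3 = -4816683.67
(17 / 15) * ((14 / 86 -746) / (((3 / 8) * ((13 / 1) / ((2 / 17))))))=-39472 / 1935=-20.40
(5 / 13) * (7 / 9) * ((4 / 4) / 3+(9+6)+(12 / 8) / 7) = 3265 / 702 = 4.65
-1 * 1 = -1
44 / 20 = 11 / 5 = 2.20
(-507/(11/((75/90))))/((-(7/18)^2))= 136890/539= 253.97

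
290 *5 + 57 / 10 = 14557 / 10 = 1455.70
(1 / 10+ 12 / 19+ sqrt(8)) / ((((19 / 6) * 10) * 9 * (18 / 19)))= 139 / 51300+ sqrt(2) / 135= 0.01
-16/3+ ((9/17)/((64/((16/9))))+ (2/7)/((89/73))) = -646171/127092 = -5.08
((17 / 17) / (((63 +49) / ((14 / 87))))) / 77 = 1 / 53592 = 0.00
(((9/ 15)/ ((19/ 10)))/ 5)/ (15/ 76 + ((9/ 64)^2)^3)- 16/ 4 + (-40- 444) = -209465177626248/ 429513558565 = -487.68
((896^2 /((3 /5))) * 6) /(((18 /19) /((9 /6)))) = 38133760 /3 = 12711253.33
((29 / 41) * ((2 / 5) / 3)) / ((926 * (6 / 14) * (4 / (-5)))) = -203 / 683388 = -0.00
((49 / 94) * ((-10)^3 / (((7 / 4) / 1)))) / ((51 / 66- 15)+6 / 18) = 132000 / 6157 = 21.44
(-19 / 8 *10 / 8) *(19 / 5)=-361 / 32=-11.28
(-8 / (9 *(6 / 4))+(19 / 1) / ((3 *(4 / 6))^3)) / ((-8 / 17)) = -6545 / 1728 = -3.79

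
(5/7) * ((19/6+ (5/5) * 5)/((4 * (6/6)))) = 35/24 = 1.46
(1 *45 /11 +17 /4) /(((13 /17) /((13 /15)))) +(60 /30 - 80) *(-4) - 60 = 172559 /660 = 261.45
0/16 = 0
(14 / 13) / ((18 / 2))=14 / 117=0.12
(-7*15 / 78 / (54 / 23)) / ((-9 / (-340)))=-68425 / 3159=-21.66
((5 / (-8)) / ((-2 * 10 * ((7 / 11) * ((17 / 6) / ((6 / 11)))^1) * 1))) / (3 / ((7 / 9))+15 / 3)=0.00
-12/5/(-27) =4/45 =0.09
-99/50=-1.98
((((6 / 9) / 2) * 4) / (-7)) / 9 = -4 / 189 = -0.02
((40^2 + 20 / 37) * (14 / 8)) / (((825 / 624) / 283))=1220074128 / 2035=599545.03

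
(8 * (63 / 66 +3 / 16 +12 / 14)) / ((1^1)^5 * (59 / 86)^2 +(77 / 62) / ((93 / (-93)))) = -94117798 / 4538765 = -20.74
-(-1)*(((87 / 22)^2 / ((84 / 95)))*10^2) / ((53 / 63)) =53929125 / 25652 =2102.34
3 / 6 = 1 / 2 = 0.50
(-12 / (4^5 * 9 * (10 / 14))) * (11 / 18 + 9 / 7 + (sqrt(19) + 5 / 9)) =-0.01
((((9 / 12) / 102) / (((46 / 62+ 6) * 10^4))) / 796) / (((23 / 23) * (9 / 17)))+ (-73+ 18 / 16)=-8609336999969 / 119782080000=-71.87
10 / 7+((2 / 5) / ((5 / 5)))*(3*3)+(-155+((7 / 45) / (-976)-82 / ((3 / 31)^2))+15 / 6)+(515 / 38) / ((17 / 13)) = -58872752317 / 6620208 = -8892.89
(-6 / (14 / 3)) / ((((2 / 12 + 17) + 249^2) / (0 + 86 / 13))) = -4644 / 33861919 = -0.00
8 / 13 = 0.62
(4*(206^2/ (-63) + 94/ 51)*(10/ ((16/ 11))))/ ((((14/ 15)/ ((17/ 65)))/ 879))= -5796871685/ 1274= -4550134.76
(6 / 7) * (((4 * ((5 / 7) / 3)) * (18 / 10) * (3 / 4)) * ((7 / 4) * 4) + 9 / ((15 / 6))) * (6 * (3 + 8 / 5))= 7452 / 25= 298.08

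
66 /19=3.47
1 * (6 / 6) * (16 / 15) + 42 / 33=386 / 165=2.34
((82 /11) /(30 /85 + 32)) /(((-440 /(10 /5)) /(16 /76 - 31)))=81549 /2528900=0.03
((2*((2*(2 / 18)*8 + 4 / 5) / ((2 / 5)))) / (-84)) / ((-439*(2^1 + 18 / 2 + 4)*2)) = 29 / 2489130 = 0.00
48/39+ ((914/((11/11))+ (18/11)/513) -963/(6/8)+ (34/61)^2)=-11175203896/30329871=-368.46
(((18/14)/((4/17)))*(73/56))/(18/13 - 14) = -145197/257152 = -0.56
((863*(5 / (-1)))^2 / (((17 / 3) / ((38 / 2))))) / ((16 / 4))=1061295825 / 68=15607291.54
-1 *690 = -690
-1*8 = -8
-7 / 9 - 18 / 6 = -34 / 9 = -3.78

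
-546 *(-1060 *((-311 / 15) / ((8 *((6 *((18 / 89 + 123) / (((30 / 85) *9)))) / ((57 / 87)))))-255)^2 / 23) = 4888012571939994143952669 / 2987145853847000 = 1636348812.91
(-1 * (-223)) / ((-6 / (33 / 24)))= -51.10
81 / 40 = 2.02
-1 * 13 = -13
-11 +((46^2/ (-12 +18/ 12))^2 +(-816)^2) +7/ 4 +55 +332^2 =1440725119/ 1764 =816737.60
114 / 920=57 / 460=0.12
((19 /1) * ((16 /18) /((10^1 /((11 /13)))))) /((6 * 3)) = 418 /5265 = 0.08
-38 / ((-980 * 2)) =19 / 980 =0.02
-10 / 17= -0.59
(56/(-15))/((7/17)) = -136/15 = -9.07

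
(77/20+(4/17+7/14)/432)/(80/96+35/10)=282869/318240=0.89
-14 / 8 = -7 / 4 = -1.75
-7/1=-7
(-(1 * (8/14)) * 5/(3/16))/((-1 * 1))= 320/21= 15.24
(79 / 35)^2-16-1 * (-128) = 143441 / 1225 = 117.09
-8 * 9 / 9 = -8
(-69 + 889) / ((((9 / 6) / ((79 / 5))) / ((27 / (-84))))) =-2776.29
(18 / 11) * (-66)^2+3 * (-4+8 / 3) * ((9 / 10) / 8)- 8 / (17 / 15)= 2420967 / 340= 7120.49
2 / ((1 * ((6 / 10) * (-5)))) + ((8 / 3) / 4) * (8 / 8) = 0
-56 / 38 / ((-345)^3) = 28 / 780208875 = 0.00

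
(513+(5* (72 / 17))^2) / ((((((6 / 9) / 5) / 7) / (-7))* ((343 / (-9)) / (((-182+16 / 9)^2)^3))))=317672247067288353.60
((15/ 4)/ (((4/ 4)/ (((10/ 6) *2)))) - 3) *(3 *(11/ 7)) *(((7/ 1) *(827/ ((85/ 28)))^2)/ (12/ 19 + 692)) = 57033523239/ 1697875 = 33591.12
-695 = -695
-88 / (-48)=11 / 6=1.83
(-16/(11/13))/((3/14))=-88.24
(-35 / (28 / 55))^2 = 4726.56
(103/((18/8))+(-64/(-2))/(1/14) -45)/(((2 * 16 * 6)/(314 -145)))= 682591/1728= 395.02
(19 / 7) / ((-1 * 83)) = -19 / 581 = -0.03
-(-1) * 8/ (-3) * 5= -40/ 3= -13.33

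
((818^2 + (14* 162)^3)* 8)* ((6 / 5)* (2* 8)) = 8960149982208 / 5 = 1792029996441.60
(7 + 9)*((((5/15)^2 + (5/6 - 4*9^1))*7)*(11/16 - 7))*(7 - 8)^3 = -446117/18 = -24784.28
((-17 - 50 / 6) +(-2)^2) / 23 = -64 / 69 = -0.93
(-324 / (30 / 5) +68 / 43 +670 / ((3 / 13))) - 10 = 366478 / 129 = 2840.91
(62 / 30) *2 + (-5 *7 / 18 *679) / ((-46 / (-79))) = -9370063 / 4140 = -2263.30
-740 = -740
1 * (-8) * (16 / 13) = -128 / 13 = -9.85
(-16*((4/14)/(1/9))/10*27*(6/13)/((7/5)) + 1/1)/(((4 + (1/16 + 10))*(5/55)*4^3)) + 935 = 535785899/573300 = 934.56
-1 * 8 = -8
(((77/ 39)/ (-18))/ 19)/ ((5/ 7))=-539/ 66690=-0.01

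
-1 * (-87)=87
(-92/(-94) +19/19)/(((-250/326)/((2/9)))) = -10106/17625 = -0.57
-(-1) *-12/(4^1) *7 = -21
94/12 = 47/6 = 7.83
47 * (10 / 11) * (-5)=-2350 / 11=-213.64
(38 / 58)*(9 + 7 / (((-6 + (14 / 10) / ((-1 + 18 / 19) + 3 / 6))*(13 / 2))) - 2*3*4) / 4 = -2.52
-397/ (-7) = 397/ 7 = 56.71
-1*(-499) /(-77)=-499 /77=-6.48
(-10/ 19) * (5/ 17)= -50/ 323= -0.15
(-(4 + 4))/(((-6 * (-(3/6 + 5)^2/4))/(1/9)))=-64/3267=-0.02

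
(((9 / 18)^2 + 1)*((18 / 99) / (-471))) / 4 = -5 / 41448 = -0.00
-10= -10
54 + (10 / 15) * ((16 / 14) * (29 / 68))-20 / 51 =6418 / 119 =53.93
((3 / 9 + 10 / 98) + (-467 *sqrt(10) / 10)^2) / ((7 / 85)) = 545015291 / 2058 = 264827.64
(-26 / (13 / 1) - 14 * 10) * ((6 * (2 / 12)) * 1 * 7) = -994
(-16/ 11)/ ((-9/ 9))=16/ 11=1.45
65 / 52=5 / 4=1.25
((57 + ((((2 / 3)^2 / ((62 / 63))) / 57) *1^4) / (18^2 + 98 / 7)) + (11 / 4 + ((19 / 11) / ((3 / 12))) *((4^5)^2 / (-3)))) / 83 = -29094.49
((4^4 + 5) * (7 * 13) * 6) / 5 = 142506 / 5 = 28501.20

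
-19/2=-9.50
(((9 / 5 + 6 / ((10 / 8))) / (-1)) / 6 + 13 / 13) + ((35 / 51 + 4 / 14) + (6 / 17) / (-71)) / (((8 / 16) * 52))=-103478 / 1647555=-0.06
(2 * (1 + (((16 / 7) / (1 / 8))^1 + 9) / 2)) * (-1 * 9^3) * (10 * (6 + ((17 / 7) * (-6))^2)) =-46611154.81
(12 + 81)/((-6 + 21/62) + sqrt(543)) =674622/654697 + 119164 * sqrt(543)/654697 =5.27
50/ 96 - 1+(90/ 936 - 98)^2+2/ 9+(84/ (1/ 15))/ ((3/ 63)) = 219297209/ 6084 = 36044.91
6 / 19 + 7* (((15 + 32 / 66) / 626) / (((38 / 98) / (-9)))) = -484503 / 130834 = -3.70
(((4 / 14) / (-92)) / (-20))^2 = 1 / 41473600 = 0.00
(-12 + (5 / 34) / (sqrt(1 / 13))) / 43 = -0.27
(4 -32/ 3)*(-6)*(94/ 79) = 3760/ 79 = 47.59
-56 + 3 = -53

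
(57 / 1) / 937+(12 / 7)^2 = 137721 / 45913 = 3.00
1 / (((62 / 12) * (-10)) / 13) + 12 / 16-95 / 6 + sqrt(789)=-28523 / 1860 + sqrt(789)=12.75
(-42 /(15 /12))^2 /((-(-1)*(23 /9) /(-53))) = -13462848 /575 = -23413.65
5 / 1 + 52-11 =46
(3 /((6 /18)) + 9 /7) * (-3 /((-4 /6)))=324 /7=46.29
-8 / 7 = -1.14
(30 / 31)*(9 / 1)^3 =21870 / 31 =705.48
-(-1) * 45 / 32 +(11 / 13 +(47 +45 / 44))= 230059 / 4576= 50.28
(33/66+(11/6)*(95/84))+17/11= 22835/5544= 4.12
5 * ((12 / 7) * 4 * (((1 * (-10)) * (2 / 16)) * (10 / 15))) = -200 / 7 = -28.57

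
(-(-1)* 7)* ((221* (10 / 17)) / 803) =910 / 803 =1.13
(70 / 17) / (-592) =-35 / 5032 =-0.01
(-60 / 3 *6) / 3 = -40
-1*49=-49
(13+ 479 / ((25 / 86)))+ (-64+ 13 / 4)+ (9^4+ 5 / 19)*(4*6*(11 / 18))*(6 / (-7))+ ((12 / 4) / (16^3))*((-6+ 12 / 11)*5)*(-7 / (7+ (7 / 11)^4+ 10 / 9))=-600583157370316083 / 7425201459200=-80884.43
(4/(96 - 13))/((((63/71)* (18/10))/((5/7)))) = 7100/329427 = 0.02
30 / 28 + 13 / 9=317 / 126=2.52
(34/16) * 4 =17/2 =8.50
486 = 486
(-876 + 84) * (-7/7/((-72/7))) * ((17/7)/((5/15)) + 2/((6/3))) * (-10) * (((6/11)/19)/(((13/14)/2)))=97440/247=394.49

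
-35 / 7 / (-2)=5 / 2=2.50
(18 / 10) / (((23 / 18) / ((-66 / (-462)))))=0.20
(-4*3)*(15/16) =-45/4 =-11.25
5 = 5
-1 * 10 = -10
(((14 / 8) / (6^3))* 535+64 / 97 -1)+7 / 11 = 4268939 / 921888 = 4.63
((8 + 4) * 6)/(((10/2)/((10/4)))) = 36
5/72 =0.07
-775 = -775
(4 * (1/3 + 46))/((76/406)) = 56434/57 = 990.07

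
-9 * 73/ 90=-73/ 10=-7.30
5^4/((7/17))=10625/7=1517.86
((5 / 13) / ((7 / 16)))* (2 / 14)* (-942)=-118.30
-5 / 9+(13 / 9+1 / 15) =43 / 45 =0.96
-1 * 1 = -1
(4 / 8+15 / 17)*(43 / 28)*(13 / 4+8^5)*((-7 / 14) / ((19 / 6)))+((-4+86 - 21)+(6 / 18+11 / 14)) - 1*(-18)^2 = -2441147897 / 217056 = -11246.63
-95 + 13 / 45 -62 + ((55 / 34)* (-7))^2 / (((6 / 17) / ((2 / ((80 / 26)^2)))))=-15660289 / 195840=-79.96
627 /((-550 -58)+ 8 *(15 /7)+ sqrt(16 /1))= -4389 /4108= -1.07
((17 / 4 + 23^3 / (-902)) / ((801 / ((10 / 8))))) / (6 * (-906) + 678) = 83335 / 27501316128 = 0.00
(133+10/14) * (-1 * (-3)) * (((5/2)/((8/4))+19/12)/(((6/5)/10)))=66300/7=9471.43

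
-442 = -442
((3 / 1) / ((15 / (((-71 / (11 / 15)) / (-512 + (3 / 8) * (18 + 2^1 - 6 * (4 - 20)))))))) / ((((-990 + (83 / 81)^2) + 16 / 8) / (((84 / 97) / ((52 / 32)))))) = -1878230592 / 84161323236133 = -0.00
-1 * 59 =-59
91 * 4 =364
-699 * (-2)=1398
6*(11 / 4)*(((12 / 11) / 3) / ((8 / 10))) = 15 / 2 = 7.50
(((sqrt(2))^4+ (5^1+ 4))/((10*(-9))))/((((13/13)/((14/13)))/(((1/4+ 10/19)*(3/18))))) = -0.02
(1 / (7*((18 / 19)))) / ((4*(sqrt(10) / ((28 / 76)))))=0.00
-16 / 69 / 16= -1 / 69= -0.01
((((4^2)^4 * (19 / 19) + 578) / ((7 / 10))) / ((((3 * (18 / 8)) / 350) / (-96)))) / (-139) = 470144000 / 139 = 3382330.94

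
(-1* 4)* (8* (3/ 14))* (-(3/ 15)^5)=48/ 21875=0.00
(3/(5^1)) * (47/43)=141/215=0.66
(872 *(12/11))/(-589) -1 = -16943/6479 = -2.62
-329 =-329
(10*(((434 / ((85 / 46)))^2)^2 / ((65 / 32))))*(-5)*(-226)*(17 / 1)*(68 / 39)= 9190489627453212983296 / 18315375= 501790961279974.50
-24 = -24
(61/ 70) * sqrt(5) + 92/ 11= 61 * sqrt(5)/ 70 + 92/ 11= 10.31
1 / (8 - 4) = 1 / 4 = 0.25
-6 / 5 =-1.20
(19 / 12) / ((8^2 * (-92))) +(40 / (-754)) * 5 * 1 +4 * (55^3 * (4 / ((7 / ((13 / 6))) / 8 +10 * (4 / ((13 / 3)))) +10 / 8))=1643206178528193 / 1482810368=1108170.14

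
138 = 138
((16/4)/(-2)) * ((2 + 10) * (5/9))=-40/3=-13.33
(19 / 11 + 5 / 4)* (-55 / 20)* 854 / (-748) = 55937 / 5984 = 9.35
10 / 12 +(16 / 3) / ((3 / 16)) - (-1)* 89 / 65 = 35857 / 1170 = 30.65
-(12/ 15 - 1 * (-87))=-439/ 5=-87.80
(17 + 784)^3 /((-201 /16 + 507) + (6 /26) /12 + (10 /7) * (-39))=748271015856 /638809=1171353.28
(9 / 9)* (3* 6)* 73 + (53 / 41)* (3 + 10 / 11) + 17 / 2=1197453 / 902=1327.55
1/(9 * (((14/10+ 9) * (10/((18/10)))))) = 1/520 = 0.00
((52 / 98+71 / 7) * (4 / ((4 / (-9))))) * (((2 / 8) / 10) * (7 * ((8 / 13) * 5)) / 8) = -6.47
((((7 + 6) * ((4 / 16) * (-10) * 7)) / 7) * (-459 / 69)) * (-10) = -49725 / 23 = -2161.96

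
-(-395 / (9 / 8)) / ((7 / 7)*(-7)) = -3160 / 63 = -50.16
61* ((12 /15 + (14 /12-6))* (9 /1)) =-22143 /10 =-2214.30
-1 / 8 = -0.12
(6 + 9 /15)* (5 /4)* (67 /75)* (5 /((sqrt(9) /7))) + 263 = 20939 /60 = 348.98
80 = 80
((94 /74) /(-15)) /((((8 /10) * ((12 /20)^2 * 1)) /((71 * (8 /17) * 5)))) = -834250 /16983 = -49.12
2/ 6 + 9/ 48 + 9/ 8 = 79/ 48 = 1.65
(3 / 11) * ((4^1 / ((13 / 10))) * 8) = 960 / 143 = 6.71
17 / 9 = 1.89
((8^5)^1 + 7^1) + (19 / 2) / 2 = 131119 / 4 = 32779.75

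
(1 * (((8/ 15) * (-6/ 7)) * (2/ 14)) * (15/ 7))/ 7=-48/ 2401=-0.02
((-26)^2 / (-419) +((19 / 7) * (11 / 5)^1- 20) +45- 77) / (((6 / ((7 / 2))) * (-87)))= 698669 / 2187180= 0.32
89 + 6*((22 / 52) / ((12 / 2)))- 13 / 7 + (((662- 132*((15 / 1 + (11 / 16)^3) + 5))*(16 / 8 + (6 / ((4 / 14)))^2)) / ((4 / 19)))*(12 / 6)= -1585030572577 / 186368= -8504842.96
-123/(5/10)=-246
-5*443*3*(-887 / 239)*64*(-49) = -18483944640 / 239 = -77338680.50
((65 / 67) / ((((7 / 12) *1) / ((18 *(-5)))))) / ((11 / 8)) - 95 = -1051705 / 5159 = -203.86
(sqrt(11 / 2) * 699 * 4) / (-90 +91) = 1398 * sqrt(22) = 6557.20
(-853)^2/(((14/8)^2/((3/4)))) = 8731308/49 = 178189.96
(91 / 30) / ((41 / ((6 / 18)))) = 91 / 3690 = 0.02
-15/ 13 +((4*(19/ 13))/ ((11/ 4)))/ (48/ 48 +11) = -419/ 429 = -0.98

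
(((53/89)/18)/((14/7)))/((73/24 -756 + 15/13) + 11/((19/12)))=-26182/1178941971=-0.00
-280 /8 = -35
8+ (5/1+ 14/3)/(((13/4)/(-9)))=-244/13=-18.77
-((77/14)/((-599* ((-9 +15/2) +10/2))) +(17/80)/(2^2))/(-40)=67761/53670400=0.00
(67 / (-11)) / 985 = -67 / 10835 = -0.01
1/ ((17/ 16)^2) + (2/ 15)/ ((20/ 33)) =15979/ 14450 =1.11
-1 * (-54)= 54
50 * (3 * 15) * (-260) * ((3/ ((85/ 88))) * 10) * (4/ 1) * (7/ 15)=-576576000/ 17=-33916235.29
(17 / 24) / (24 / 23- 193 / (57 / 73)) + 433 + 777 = 3123525291 / 2581432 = 1210.00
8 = 8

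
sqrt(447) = 21.14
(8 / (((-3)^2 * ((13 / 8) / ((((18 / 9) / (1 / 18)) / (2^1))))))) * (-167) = -21376 / 13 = -1644.31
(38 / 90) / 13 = 19 / 585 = 0.03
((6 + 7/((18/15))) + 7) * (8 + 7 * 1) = 565/2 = 282.50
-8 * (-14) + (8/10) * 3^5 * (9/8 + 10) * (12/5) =132562/25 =5302.48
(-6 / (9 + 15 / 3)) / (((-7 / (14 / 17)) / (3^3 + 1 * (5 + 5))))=222 / 119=1.87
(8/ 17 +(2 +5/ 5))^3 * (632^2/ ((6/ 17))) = 41016650848/ 867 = 47308709.17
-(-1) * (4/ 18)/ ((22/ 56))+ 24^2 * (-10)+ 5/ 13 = -7411897/ 1287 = -5759.05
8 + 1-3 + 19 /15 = 7.27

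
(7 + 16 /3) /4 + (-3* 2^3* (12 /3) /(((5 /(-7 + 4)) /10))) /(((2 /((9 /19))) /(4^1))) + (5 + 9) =128311 /228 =562.77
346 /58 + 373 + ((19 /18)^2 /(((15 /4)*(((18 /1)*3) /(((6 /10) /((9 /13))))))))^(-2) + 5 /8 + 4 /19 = 226644524818873 /5109625768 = 44356.38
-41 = -41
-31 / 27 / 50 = -31 / 1350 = -0.02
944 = 944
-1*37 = -37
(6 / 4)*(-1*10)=-15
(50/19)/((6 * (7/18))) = 150/133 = 1.13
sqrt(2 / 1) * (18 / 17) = 18 * sqrt(2) / 17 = 1.50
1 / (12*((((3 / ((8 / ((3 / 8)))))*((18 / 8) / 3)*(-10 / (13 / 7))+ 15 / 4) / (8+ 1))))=416 / 1765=0.24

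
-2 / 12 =-1 / 6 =-0.17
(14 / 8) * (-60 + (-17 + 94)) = 119 / 4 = 29.75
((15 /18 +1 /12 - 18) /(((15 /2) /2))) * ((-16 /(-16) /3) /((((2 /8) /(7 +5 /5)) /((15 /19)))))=-6560 /171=-38.36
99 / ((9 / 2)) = 22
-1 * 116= -116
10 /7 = 1.43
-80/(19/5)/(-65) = 80/247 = 0.32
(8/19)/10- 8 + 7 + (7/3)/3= -154/855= -0.18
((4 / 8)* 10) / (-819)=-5 / 819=-0.01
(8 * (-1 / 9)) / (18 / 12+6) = -16 / 135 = -0.12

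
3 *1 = 3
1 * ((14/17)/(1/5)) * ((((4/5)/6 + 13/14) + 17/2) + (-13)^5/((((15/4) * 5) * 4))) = -1729354/85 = -20345.34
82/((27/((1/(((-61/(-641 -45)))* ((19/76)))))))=136.62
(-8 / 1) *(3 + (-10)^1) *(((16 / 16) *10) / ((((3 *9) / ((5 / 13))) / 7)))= 19600 / 351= 55.84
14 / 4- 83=-159 / 2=-79.50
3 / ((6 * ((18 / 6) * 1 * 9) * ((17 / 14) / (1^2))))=7 / 459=0.02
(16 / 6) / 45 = 8 / 135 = 0.06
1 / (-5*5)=-1 / 25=-0.04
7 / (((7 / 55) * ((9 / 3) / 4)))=220 / 3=73.33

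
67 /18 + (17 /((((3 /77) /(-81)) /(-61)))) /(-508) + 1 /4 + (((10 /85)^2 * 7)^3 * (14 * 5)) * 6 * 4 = -233870843358077 /55178482734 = -4238.44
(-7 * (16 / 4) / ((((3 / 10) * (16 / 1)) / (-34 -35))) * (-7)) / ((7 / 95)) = -76475 / 2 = -38237.50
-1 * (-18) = 18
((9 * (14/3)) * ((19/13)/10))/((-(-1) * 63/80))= 304/39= 7.79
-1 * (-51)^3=132651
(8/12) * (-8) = -16/3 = -5.33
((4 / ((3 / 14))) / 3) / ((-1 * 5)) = -56 / 45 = -1.24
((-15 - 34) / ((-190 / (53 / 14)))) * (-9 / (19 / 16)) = -13356 / 1805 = -7.40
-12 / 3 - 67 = -71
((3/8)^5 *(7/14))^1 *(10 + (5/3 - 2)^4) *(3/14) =7299/917504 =0.01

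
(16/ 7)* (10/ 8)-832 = -5804/ 7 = -829.14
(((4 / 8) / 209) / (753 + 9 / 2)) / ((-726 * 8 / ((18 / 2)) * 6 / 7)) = -7 / 1226010720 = -0.00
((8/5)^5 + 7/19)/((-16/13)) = -8378071/950000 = -8.82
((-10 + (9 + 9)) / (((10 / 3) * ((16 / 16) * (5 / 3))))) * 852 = 30672 / 25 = 1226.88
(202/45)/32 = 101/720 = 0.14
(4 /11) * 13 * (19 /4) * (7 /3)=1729 /33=52.39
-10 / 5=-2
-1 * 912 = -912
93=93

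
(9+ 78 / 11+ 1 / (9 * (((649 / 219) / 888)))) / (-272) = -32051 / 176528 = -0.18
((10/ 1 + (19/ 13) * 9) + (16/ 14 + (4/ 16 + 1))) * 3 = 27897/ 364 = 76.64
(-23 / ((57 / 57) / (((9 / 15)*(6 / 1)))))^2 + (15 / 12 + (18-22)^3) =679309 / 100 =6793.09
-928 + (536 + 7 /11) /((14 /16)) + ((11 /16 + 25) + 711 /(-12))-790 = -1402341 /1232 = -1138.26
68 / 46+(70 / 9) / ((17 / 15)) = 9784 / 1173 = 8.34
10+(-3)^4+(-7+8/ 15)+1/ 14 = 17767/ 210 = 84.60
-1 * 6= -6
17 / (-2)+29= 41 / 2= 20.50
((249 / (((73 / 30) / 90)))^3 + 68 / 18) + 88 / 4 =2734839495693251944 / 3501153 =781125388034.53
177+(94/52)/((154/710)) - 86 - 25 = 74.33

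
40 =40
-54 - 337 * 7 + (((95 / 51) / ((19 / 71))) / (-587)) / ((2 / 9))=-48159719 / 19958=-2413.05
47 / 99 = 0.47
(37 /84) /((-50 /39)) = -481 /1400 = -0.34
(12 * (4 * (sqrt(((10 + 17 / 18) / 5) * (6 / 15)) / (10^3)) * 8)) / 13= 16 * sqrt(197) / 8125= 0.03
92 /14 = 46 /7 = 6.57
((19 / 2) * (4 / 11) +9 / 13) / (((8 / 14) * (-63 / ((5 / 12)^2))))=-14825 / 741312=-0.02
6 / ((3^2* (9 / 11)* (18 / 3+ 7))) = 22 / 351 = 0.06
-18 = -18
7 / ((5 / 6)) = 42 / 5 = 8.40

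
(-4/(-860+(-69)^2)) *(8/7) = -0.00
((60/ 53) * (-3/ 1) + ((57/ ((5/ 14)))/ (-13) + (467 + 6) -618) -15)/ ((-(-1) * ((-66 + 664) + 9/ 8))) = -4841552/ 16511885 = -0.29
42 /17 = 2.47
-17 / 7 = -2.43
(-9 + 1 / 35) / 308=-157 / 5390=-0.03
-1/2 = -0.50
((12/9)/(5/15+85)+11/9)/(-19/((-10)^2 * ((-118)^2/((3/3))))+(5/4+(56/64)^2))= 62048825/101035341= 0.61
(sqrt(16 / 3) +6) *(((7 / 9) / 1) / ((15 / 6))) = 2.59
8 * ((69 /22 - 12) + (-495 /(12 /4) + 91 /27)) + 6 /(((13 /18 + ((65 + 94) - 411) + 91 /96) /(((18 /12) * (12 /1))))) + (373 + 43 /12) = -987.79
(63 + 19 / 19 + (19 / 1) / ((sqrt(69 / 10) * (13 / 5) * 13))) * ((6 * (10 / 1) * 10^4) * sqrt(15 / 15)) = 19000000 * sqrt(690) / 3887 + 38400000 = 38528399.58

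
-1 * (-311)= 311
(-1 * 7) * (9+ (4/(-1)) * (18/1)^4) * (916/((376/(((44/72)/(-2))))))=-822667615/376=-2187945.78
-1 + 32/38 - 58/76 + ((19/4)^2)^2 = 508.15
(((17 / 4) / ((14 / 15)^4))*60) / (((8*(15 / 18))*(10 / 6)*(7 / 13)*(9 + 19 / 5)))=302079375 / 68841472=4.39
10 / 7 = 1.43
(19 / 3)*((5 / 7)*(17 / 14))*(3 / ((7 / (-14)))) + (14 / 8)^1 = -6117 / 196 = -31.21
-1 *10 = -10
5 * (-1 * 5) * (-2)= 50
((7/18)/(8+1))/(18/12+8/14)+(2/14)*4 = 9739/16443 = 0.59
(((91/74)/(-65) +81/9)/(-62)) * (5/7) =-3323/32116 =-0.10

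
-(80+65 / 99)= -7985 / 99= -80.66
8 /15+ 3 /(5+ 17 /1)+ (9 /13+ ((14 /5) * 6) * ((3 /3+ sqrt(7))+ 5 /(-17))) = 192839 /14586+ 84 * sqrt(7) /5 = 57.67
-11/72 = -0.15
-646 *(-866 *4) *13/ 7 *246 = 7156305312/ 7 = 1022329330.29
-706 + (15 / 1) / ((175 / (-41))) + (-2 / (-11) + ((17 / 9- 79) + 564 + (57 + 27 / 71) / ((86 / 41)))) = -2063765246 / 10578645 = -195.09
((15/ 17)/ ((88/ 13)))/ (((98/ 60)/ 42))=8775/ 2618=3.35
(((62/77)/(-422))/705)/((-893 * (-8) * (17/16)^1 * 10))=-31/869426117175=-0.00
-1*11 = -11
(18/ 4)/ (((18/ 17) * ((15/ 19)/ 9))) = 969/ 20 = 48.45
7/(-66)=-7/66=-0.11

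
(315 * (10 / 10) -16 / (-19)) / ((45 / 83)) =498083 / 855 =582.55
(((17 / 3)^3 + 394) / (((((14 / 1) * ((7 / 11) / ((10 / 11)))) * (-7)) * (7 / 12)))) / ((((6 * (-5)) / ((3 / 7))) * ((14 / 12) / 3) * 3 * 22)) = 31102 / 3882417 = 0.01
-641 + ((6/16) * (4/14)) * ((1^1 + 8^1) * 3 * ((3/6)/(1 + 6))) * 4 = -62737/98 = -640.17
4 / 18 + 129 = 1163 / 9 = 129.22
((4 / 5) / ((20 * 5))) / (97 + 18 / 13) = 13 / 159875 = 0.00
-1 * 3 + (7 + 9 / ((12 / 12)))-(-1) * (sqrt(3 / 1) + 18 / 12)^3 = 39 * sqrt(3) / 4 + 239 / 8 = 46.76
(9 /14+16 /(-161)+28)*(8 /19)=5252 /437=12.02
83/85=0.98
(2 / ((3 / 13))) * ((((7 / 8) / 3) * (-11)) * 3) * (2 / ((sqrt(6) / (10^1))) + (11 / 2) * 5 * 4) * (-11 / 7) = 7865 * sqrt(6) / 18 + 86515 / 6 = 15489.46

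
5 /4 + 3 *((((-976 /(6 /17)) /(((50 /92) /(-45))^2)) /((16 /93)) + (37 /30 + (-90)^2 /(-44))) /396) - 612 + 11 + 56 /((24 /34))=-181939266461 /217800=-835350.17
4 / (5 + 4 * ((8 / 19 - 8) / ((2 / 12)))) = -76 / 3361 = -0.02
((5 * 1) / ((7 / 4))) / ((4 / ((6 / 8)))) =0.54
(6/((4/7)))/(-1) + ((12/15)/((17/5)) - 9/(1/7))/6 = -1069/51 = -20.96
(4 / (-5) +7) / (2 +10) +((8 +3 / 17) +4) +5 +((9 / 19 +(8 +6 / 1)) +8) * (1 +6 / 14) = 965093 / 19380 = 49.80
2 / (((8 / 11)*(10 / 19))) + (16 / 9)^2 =27169 / 3240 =8.39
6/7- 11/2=-65/14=-4.64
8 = 8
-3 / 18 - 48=-289 / 6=-48.17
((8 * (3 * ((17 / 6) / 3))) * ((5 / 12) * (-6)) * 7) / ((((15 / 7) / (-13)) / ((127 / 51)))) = 161798 / 27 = 5992.52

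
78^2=6084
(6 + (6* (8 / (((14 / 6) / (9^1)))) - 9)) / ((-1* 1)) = -1275 / 7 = -182.14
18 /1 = 18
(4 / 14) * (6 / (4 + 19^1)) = 12 / 161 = 0.07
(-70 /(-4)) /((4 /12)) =52.50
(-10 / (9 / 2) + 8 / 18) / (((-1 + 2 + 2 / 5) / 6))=-160 / 21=-7.62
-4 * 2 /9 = -8 /9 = -0.89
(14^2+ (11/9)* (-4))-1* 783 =-591.89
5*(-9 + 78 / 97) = -3975 / 97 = -40.98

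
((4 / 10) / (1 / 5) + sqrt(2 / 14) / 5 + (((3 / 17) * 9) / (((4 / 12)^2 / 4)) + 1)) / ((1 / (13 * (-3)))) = -39897 / 17-39 * sqrt(7) / 35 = -2349.83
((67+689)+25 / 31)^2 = 550418521 / 961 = 572756.01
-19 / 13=-1.46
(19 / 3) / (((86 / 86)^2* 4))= 1.58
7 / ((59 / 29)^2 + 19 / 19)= 5887 / 4322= 1.36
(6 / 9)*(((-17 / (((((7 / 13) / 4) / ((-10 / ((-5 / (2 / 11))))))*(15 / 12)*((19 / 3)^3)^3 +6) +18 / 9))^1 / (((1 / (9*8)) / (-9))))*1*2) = 240534448128 / 124234894654963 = 0.00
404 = 404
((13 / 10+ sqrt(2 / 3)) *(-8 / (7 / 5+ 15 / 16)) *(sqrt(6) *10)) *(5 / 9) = -41600 *sqrt(6) / 1683 - 64000 / 1683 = -98.57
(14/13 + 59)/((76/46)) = 17963/494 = 36.36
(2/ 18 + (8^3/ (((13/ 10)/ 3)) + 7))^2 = 19341021184/ 13689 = 1412887.81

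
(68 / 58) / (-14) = -17 / 203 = -0.08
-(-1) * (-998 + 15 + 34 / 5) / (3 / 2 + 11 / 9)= -87858 / 245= -358.60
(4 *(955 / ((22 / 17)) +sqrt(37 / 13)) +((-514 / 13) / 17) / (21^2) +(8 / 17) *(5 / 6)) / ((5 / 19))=76 *sqrt(481) / 65 +3537323252 / 315315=11244.02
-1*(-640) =640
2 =2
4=4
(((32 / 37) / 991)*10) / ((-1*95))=-64 / 696673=-0.00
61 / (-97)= -0.63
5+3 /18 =31 /6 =5.17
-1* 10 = -10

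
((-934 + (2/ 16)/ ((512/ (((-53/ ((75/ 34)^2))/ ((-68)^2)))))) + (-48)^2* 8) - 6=1612062719947/ 92160000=17492.00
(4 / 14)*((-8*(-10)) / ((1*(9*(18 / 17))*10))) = 136 / 567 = 0.24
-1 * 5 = -5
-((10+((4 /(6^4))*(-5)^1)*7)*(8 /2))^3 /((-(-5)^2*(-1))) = -1316873605 /531441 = -2477.93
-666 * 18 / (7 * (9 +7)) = -2997 / 28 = -107.04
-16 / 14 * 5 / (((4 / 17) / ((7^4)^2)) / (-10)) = 1400023100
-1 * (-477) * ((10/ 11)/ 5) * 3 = 2862/ 11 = 260.18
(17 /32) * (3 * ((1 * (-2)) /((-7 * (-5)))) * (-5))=51 /112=0.46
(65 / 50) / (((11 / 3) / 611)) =23829 / 110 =216.63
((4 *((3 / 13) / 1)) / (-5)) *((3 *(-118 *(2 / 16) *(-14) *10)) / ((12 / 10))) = -12390 / 13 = -953.08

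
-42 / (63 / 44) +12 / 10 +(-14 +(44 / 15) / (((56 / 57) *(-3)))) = -3019 / 70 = -43.13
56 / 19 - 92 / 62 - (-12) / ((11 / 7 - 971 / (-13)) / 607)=99099349 / 1021915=96.97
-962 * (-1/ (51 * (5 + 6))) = 962/ 561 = 1.71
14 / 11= 1.27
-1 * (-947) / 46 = 947 / 46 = 20.59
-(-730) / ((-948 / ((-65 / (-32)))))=-23725 / 15168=-1.56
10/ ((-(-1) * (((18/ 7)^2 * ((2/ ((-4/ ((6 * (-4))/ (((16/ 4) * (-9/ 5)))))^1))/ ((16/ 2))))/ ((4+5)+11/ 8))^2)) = 16540489/ 29160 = 567.23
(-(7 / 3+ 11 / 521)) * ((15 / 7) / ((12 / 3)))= -4600 / 3647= -1.26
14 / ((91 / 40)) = 80 / 13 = 6.15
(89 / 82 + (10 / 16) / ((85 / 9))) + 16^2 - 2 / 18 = 12899317 / 50184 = 257.04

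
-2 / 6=-1 / 3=-0.33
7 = 7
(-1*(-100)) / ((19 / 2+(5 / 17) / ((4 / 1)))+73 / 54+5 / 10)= 183600 / 20977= 8.75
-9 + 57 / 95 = -42 / 5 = -8.40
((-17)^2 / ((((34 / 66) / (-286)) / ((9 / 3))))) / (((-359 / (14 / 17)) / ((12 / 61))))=4756752 / 21899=217.21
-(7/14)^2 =-1/4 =-0.25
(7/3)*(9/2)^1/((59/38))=399/59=6.76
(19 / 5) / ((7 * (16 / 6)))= 57 / 280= 0.20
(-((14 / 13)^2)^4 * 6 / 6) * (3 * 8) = -35418937344 / 815730721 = -43.42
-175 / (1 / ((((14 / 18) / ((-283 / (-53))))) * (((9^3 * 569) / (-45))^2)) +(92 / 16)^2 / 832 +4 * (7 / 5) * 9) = -1019946360730752000 / 293976159343179431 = -3.47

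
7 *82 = 574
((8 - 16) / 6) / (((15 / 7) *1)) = -28 / 45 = -0.62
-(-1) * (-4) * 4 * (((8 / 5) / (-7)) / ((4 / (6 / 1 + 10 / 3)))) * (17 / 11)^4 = 10690688 / 219615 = 48.68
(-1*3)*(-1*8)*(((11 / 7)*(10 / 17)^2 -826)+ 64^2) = 158791440 / 2023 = 78493.05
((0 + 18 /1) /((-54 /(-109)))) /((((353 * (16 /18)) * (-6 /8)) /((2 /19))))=-109 /6707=-0.02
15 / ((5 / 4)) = 12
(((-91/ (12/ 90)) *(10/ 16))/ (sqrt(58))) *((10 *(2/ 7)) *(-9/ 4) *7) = 2520.47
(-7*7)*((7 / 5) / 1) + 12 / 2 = -313 / 5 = -62.60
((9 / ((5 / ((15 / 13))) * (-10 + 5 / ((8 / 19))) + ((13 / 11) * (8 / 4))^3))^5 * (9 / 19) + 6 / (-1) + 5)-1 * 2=-34376559031806559736163809163 / 11483100904010912777491245017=-2.99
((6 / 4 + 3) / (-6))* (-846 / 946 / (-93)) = -423 / 58652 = -0.01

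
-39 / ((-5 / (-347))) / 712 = -3.80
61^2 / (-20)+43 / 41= -151701 / 820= -185.00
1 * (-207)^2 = 42849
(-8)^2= 64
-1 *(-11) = 11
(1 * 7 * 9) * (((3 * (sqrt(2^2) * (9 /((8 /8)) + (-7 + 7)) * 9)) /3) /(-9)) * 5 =-5670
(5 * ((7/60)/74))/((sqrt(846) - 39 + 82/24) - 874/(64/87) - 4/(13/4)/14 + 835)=-8653647548/424388375114845 - 66777984 * sqrt(94)/424388375114845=-0.00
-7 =-7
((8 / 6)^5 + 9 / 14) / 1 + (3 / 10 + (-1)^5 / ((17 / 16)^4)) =3105763859 / 710346105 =4.37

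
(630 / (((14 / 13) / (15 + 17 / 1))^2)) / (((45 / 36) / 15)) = 46725120 / 7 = 6675017.14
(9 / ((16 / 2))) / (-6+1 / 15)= -135 / 712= -0.19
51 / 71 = 0.72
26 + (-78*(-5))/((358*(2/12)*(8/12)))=6409/179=35.80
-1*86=-86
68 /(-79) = -68 /79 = -0.86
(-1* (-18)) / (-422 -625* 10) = -3 / 1112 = -0.00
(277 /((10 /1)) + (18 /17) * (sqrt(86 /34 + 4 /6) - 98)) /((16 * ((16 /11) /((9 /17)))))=-1280169 /739840 + 297 * sqrt(8313) /628864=-1.69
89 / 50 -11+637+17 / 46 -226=231236 / 575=402.15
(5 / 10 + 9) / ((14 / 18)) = 171 / 14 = 12.21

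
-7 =-7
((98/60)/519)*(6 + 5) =539/15570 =0.03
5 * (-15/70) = -15/14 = -1.07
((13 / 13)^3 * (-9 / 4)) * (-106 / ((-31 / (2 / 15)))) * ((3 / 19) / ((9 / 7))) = -371 / 2945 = -0.13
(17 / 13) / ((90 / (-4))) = -34 / 585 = -0.06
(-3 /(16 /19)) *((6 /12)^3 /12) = -19 /512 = -0.04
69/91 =0.76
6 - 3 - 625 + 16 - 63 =-669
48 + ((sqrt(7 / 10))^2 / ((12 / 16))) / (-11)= 7906 / 165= 47.92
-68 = -68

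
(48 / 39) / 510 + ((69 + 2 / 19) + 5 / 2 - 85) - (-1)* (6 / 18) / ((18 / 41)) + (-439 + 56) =-395.63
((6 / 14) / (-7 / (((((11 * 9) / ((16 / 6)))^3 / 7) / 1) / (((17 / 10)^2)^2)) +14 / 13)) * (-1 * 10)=-3192890146875 / 796357263401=-4.01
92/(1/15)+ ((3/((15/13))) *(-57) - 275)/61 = 418784/305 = 1373.06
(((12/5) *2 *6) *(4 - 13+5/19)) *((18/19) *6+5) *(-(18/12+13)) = 70361424/1805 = 38981.40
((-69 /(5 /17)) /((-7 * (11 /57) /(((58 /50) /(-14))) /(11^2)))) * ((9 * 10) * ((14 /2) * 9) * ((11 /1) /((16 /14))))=-19003835169 /200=-95019175.84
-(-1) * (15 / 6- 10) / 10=-0.75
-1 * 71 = -71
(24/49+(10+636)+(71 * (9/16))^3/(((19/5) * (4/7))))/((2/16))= 457334093773/1906688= 239857.85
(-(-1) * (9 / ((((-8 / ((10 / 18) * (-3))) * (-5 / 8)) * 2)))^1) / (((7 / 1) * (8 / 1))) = -3 / 112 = -0.03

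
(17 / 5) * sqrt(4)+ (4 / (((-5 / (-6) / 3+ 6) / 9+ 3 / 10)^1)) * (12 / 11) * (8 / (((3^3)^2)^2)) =82612538 / 12148785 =6.80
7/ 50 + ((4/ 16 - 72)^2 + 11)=2063681/ 400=5159.20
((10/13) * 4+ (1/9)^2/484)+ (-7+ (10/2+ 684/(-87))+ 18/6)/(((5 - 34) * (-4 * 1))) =646739153/214308666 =3.02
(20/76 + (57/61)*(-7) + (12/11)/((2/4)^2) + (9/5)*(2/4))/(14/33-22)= 387897/8252080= 0.05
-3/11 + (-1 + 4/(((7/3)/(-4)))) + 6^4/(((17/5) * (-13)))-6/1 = -43.45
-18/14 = -9/7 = -1.29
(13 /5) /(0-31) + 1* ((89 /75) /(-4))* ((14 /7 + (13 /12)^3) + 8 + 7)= -88457747 /16070400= -5.50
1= 1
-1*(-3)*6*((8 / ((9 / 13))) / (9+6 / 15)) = 1040 / 47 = 22.13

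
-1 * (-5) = 5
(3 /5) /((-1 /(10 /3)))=-2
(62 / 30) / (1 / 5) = 31 / 3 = 10.33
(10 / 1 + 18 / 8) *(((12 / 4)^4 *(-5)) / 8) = -19845 / 32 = -620.16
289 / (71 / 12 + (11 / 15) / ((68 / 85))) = 1734 / 41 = 42.29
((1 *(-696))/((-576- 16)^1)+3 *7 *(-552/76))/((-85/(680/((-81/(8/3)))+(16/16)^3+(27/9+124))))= 910212256/4840155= 188.05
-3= -3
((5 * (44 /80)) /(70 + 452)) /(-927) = -11 /1935576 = -0.00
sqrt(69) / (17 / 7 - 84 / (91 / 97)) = -91*sqrt(69) / 7927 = -0.10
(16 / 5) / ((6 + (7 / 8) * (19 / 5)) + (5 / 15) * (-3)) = 0.38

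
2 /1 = 2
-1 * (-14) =14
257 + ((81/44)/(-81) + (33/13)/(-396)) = 220481/858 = 256.97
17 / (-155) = -17 / 155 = -0.11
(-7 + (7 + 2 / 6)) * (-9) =-3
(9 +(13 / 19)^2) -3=6.47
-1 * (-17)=17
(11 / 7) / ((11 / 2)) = 2 / 7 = 0.29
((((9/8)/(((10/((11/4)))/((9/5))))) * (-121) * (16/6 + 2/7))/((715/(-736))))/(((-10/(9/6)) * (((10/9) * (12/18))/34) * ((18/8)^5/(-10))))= 375460096/1535625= 244.50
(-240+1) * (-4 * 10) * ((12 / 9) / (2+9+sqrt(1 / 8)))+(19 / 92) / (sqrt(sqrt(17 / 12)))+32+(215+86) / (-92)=-76480 * sqrt(2) / 2901+19 * 17^(3 / 4) * sqrt(2) * 3^(1 / 4) / 1564+317258383 / 266892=1151.62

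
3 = 3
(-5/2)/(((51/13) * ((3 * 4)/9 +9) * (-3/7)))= 455/3162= 0.14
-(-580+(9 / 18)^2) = 2319 / 4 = 579.75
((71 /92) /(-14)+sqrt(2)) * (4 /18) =-71 /5796+2 * sqrt(2) /9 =0.30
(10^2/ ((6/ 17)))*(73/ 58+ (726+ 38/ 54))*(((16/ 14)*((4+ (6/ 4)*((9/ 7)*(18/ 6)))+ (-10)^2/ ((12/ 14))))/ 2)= 5146309342150/ 345303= 14903749.29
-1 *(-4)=4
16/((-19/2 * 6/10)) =-160/57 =-2.81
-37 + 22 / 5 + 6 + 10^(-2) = -2659 / 100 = -26.59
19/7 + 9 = 82/7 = 11.71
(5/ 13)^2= 25/ 169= 0.15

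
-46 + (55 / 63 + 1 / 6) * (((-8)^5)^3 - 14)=-2304576371822311 / 63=-36580577330512.87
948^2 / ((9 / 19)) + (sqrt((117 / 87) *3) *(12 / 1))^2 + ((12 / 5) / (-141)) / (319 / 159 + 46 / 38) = 62845399329742 / 33114085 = 1897844.96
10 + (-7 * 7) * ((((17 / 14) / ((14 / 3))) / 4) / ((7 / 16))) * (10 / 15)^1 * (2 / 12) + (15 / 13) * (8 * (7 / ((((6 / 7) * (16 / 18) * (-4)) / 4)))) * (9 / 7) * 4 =-116561 / 273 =-426.96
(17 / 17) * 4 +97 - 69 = 32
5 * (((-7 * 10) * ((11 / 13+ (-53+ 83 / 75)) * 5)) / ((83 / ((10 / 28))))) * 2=2488550 / 3237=768.78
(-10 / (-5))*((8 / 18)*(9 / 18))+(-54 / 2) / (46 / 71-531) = 167873 / 338895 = 0.50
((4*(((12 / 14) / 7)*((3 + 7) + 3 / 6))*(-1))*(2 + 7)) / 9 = -36 / 7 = -5.14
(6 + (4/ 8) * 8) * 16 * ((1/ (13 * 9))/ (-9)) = -160/ 1053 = -0.15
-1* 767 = -767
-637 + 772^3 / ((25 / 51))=23465066123 / 25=938602644.92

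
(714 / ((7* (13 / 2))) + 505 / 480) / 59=20897 / 73632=0.28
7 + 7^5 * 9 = 151270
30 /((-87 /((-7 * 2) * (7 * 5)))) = 4900 /29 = 168.97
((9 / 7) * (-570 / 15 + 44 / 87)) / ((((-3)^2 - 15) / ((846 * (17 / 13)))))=3351006 / 377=8888.61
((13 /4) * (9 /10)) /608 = 117 /24320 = 0.00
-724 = -724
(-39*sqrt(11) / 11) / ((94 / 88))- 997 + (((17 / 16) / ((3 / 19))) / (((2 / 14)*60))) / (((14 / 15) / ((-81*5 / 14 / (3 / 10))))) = -1089.12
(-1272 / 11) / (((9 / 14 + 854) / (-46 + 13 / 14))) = 802632 / 131615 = 6.10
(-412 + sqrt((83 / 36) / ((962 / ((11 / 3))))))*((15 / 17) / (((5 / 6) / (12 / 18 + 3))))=-27192 / 17 + 11*sqrt(2634918) / 49062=-1599.17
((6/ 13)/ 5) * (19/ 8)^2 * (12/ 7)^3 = 58482/ 22295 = 2.62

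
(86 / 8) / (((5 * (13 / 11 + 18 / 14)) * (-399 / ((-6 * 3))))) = 0.04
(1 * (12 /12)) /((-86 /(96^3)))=-10287.63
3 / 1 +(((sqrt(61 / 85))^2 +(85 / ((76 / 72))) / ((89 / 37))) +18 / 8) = 22678439 / 574940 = 39.44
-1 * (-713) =713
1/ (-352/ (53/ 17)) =-53/ 5984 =-0.01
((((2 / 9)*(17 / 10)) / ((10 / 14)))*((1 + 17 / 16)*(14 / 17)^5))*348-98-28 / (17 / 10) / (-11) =1086142778 / 22968275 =47.29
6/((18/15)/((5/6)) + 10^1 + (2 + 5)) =150/461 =0.33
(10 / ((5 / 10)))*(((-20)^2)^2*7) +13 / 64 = 1433600013 / 64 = 22400000.20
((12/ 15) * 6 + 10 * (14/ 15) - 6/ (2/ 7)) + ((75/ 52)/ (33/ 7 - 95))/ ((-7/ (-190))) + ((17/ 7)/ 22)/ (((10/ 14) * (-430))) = -4255721923/ 582925200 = -7.30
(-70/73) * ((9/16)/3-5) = 2695/584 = 4.61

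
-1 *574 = -574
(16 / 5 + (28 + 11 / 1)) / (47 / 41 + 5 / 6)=51906 / 2435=21.32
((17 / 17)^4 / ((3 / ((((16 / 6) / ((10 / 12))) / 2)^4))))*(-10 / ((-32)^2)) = -8 / 375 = -0.02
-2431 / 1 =-2431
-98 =-98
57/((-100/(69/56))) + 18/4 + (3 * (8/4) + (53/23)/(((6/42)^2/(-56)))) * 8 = -6508682059/128800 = -50533.25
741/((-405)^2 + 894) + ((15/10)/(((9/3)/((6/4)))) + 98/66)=2.24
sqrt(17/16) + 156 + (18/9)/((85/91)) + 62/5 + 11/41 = sqrt(17)/4 + 595271/3485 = 171.84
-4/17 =-0.24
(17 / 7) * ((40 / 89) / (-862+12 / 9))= -0.00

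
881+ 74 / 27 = 23861 / 27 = 883.74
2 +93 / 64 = 221 / 64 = 3.45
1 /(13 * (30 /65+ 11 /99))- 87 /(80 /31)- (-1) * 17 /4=-157199 /5360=-29.33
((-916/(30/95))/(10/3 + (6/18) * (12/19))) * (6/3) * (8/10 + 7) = -6448182/505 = -12768.68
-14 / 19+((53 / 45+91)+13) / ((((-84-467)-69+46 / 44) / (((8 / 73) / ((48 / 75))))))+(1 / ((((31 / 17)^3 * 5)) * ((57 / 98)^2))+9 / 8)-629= -2418991715781847589 / 3848567267012760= -628.54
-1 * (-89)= 89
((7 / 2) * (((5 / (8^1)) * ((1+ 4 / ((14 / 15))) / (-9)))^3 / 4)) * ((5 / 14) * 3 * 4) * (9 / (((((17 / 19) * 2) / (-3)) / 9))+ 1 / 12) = 17886840625 / 710664192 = 25.17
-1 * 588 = -588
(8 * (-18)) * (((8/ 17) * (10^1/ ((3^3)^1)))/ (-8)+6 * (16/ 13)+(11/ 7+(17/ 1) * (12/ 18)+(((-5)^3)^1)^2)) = -10455794912/ 4641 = -2252918.53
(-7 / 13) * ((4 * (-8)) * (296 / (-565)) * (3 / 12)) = -16576 / 7345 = -2.26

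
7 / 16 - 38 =-601 / 16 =-37.56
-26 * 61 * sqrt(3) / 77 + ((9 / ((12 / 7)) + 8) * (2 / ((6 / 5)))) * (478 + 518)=21995 -1586 * sqrt(3) / 77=21959.32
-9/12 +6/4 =3/4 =0.75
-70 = -70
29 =29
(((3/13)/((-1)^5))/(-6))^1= 1/26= 0.04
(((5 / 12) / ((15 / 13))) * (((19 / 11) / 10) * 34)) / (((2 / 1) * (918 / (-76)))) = -4693 / 53460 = -0.09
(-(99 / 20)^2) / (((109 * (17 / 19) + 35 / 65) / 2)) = -73359 / 146800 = -0.50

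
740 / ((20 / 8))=296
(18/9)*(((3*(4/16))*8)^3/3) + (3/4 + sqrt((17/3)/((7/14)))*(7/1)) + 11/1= 7*sqrt(102)/3 + 623/4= 179.32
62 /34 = 31 /17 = 1.82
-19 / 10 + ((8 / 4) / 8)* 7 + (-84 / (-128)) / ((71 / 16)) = -0.00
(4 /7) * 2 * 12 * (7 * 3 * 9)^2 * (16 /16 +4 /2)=1469664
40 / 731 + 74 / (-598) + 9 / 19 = 1680468 / 4152811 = 0.40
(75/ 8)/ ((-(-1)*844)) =75/ 6752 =0.01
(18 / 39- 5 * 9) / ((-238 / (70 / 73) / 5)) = 14475 / 16133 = 0.90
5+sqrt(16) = 9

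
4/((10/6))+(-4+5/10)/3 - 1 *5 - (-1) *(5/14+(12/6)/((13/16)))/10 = -19027/5460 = -3.48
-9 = -9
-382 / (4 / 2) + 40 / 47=-8937 / 47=-190.15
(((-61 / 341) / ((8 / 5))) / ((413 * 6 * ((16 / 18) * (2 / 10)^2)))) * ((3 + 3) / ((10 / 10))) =-68625 / 9013312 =-0.01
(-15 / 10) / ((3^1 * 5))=-1 / 10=-0.10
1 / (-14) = -1 / 14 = -0.07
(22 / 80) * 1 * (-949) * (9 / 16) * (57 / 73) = -114.62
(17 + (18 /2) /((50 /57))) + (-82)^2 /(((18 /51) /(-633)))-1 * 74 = -602977037 /50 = -12059540.74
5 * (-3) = -15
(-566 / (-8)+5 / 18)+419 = 17641 / 36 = 490.03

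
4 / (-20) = -1 / 5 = -0.20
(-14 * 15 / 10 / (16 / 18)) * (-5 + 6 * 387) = -437913 / 8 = -54739.12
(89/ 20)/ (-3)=-89/ 60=-1.48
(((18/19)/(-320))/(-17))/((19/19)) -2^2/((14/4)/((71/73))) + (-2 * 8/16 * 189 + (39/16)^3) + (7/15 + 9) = -1685030316523/10140856320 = -166.16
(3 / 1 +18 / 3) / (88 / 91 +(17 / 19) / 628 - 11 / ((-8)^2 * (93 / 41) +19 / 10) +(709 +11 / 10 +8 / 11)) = 32409322005060 / 2562932556497689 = 0.01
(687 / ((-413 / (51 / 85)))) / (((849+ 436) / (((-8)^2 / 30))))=-21984 / 13267625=-0.00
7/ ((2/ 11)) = 77/ 2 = 38.50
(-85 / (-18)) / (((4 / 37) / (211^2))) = 140018545 / 72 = 1944702.01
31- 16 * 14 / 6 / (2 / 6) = -81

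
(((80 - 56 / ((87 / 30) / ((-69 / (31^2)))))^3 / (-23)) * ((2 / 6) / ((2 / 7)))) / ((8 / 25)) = -127625991081164800000 / 1493527582037721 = -85452.72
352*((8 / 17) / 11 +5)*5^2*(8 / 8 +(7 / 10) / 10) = 807208 / 17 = 47482.82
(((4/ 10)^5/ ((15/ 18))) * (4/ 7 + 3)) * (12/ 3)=768/ 4375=0.18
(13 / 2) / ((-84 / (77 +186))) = -3419 / 168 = -20.35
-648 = -648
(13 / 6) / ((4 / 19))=247 / 24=10.29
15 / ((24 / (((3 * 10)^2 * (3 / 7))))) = 3375 / 14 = 241.07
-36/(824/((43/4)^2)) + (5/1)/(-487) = -8120647/1605152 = -5.06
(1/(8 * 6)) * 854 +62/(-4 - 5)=785/72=10.90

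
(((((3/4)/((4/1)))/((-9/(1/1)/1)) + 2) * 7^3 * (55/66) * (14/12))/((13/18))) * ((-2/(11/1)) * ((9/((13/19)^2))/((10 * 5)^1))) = -63.89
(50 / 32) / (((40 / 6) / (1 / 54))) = 5 / 1152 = 0.00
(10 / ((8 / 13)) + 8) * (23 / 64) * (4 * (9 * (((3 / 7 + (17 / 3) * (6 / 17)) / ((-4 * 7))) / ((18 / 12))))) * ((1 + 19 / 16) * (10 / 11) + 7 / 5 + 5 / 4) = -232227021 / 2759680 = -84.15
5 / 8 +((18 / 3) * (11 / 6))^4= 117133 / 8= 14641.62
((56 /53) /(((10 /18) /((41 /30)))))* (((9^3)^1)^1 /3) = 836892 /1325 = 631.62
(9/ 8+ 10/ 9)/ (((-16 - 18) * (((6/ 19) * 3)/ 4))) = -3059/ 11016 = -0.28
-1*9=-9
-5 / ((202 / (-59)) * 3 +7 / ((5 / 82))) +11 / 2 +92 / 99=6.38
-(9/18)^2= -1/4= -0.25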